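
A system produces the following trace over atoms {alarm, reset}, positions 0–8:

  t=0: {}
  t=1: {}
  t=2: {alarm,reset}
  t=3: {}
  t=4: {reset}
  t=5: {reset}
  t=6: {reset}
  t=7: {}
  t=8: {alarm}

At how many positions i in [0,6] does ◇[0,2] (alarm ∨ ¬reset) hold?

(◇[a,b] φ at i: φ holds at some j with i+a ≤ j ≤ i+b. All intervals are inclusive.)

6

Evaluate at each i in [0,6]:
  i=0: ✓ (witness j=0)
  i=1: ✓ (witness j=1)
  i=2: ✓ (witness j=2)
  i=3: ✓ (witness j=3)
  i=4: ✗ (none in [4,6])
  i=5: ✓ (witness j=7)
  i=6: ✓ (witness j=7)
Positions where it holds: {0, 1, 2, 3, 5, 6} → 6.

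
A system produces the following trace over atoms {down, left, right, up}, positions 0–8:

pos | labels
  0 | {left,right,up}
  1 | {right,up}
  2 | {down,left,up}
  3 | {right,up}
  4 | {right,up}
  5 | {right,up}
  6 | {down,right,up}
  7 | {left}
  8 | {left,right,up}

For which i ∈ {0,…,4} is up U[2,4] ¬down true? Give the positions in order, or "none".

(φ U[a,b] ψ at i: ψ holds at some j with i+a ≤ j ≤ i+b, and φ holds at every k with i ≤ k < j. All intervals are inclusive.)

Evaluate at each i in [0,4]:
  i=0: ✓ (rhs at j=3; lhs holds on [0,2])
  i=1: ✓ (rhs at j=3; lhs holds on [1,2])
  i=2: ✓ (rhs at j=4; lhs holds on [2,3])
  i=3: ✓ (rhs at j=5; lhs holds on [3,4])
  i=4: ✓ (rhs at j=7; lhs holds on [4,6])

0, 1, 2, 3, 4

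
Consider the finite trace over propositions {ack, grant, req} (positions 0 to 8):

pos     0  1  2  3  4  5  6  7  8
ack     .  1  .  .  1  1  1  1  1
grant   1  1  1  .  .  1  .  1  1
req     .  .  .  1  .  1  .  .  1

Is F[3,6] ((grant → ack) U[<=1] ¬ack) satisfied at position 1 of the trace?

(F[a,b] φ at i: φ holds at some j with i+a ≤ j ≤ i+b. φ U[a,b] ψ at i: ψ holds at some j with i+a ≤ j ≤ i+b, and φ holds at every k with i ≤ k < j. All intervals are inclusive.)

Check ((grant → ack) U[<=1] ¬ack) at each j in [4,7]:
  j=4: fails
  j=5: fails
  j=6: fails
  j=7: fails
No position in the window satisfies it → formula fails.

False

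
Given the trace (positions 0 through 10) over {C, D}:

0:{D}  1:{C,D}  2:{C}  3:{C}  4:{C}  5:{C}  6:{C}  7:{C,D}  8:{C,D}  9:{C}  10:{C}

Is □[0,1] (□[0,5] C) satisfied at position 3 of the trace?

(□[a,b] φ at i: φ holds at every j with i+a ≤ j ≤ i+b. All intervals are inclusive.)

Check □[0,5] C at every j in [3,4]:
  j=3: holds on [3,8]
  j=4: holds on [4,9]
All positions satisfy it → formula holds.

Holds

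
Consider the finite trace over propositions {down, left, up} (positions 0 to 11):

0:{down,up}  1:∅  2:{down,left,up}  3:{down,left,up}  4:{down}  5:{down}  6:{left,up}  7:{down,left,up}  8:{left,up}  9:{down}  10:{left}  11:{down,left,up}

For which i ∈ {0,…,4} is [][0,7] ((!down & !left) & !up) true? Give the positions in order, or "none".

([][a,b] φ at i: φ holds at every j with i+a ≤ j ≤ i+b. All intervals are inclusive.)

Evaluate at each i in [0,4]:
  i=0: ✗ (fails at j=0)
  i=1: ✗ (fails at j=2)
  i=2: ✗ (fails at j=2)
  i=3: ✗ (fails at j=3)
  i=4: ✗ (fails at j=4)

none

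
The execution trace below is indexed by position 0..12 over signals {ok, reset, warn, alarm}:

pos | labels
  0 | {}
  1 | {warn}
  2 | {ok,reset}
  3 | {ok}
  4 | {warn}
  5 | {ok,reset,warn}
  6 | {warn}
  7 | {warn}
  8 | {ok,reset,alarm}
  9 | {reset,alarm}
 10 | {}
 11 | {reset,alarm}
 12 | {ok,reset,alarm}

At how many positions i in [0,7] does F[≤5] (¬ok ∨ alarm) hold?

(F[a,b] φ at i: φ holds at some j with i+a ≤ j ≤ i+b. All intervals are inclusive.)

8

Evaluate at each i in [0,7]:
  i=0: ✓ (witness j=0)
  i=1: ✓ (witness j=1)
  i=2: ✓ (witness j=4)
  i=3: ✓ (witness j=4)
  i=4: ✓ (witness j=4)
  i=5: ✓ (witness j=6)
  i=6: ✓ (witness j=6)
  i=7: ✓ (witness j=7)
Positions where it holds: {0, 1, 2, 3, 4, 5, 6, 7} → 8.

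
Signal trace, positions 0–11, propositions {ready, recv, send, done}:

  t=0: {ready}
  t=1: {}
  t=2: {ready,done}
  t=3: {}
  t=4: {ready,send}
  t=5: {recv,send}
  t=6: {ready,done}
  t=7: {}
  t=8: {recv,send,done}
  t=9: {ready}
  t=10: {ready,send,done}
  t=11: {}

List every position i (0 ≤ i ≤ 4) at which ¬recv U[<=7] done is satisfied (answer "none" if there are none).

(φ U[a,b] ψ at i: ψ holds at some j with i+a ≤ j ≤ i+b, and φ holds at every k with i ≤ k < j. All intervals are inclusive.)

Evaluate at each i in [0,4]:
  i=0: ✓ (rhs at j=2; lhs holds on [0,1])
  i=1: ✓ (rhs at j=2; lhs holds on [1,1])
  i=2: ✓ (rhs at j=2)
  i=3: ✗ (lhs fails at k=5 before rhs at j=6)
  i=4: ✗ (lhs fails at k=5 before rhs at j=6)

0, 1, 2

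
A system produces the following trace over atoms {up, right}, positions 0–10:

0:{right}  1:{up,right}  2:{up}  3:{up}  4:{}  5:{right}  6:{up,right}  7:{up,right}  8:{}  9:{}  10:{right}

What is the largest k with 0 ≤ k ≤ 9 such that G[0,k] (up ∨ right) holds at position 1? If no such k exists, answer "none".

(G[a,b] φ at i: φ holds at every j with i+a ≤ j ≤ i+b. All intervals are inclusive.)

2

(up ∨ right) must hold from j=1 onward; find where it first fails.
  j=1: holds
  j=2: holds
  j=3: holds
  j=4: fails
Holds on [1,3], so largest k = 2.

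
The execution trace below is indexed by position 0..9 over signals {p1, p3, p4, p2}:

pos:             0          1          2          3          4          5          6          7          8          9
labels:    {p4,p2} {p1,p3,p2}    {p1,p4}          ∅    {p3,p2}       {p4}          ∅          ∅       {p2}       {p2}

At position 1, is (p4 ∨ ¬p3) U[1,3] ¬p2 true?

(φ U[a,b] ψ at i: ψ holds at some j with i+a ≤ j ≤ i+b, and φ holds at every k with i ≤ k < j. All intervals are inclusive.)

Need some j in [2,4] with ¬p2, and (p4 ∨ ¬p3) at every k in [1,j-1].
  j=2: ¬p2 holds, but (p4 ∨ ¬p3) fails at k=1 → not this j.
  j=3: ¬p2 holds, but (p4 ∨ ¬p3) fails at k=1 → not this j.
  j=4: ¬p2 false.
No j in the window works → until fails.

No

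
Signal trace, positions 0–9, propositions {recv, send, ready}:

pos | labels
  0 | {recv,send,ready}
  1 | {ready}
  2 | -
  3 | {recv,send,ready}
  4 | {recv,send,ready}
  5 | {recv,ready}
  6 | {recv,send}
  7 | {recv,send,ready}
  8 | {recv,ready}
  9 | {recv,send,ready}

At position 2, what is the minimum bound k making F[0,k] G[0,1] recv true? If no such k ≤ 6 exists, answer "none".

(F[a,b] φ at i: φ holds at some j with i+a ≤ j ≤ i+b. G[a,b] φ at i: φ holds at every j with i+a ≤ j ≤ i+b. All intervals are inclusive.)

Scan j = 2,3,… for G[0,1] recv:
  j=2: fails
  j=3: holds
First hit at j=3, so smallest k = 3-2 = 1.

1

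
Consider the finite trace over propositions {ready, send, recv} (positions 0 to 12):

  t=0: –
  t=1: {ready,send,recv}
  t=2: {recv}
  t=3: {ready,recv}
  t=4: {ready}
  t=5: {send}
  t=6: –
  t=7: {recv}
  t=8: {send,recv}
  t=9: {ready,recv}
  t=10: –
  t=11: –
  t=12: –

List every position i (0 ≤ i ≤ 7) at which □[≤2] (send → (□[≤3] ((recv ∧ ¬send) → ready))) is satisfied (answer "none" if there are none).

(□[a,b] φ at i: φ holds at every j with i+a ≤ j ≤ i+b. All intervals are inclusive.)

2, 6, 7

Evaluate at each i in [0,7]:
  i=0: ✗ (fails at j=1)
  i=1: ✗ (fails at j=1)
  i=2: ✓ (all of [2,4])
  i=3: ✗ (fails at j=5)
  i=4: ✗ (fails at j=5)
  i=5: ✗ (fails at j=5)
  i=6: ✓ (all of [6,8])
  i=7: ✓ (all of [7,9])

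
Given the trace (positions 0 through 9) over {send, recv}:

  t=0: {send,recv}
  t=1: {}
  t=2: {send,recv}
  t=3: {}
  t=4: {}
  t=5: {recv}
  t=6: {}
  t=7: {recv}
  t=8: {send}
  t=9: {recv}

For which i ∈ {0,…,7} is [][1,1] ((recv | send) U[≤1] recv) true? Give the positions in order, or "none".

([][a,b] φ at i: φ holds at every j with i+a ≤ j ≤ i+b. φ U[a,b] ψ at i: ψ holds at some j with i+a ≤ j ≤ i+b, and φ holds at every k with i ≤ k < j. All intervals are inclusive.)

Evaluate at each i in [0,7]:
  i=0: ✗ (fails at j=1)
  i=1: ✓ (all of [2,2])
  i=2: ✗ (fails at j=3)
  i=3: ✗ (fails at j=4)
  i=4: ✓ (all of [5,5])
  i=5: ✗ (fails at j=6)
  i=6: ✓ (all of [7,7])
  i=7: ✓ (all of [8,8])

1, 4, 6, 7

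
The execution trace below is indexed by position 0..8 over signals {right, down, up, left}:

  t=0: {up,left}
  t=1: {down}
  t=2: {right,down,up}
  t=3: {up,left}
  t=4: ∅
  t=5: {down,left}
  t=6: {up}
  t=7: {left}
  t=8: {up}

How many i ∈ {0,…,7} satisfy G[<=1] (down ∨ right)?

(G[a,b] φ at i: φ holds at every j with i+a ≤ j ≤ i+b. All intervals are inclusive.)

1

Evaluate at each i in [0,7]:
  i=0: ✗ (fails at j=0)
  i=1: ✓ (all of [1,2])
  i=2: ✗ (fails at j=3)
  i=3: ✗ (fails at j=3)
  i=4: ✗ (fails at j=4)
  i=5: ✗ (fails at j=6)
  i=6: ✗ (fails at j=6)
  i=7: ✗ (fails at j=7)
Positions where it holds: {1} → 1.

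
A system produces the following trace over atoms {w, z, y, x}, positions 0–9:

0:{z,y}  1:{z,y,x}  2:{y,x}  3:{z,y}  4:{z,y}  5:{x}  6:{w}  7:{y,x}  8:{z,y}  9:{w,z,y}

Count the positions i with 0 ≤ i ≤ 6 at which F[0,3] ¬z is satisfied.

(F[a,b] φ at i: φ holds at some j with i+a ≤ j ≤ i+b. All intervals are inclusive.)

7

Evaluate at each i in [0,6]:
  i=0: ✓ (witness j=2)
  i=1: ✓ (witness j=2)
  i=2: ✓ (witness j=2)
  i=3: ✓ (witness j=5)
  i=4: ✓ (witness j=5)
  i=5: ✓ (witness j=5)
  i=6: ✓ (witness j=6)
Positions where it holds: {0, 1, 2, 3, 4, 5, 6} → 7.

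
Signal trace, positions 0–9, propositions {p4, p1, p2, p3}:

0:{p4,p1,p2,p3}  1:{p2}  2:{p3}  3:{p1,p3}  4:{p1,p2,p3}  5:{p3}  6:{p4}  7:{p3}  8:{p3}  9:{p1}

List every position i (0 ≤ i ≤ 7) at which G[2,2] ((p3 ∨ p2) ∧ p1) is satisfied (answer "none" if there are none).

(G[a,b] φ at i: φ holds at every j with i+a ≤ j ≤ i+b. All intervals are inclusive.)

Evaluate at each i in [0,7]:
  i=0: ✗ (fails at j=2)
  i=1: ✓ (all of [3,3])
  i=2: ✓ (all of [4,4])
  i=3: ✗ (fails at j=5)
  i=4: ✗ (fails at j=6)
  i=5: ✗ (fails at j=7)
  i=6: ✗ (fails at j=8)
  i=7: ✗ (fails at j=9)

1, 2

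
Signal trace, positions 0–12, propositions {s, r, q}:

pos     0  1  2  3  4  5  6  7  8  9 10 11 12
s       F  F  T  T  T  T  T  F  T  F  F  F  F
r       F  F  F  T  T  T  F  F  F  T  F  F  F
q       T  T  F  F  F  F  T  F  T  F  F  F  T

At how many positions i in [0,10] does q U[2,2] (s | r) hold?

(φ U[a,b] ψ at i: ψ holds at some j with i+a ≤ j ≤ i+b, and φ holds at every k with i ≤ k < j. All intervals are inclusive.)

Evaluate at each i in [0,10]:
  i=0: ✓ (rhs at j=2; lhs holds on [0,1])
  i=1: ✗ (lhs fails at k=2 before rhs at j=3)
  i=2: ✗ (lhs fails at k=2 before rhs at j=4)
  i=3: ✗ (lhs fails at k=3 before rhs at j=5)
  i=4: ✗ (lhs fails at k=4 before rhs at j=6)
  i=5: ✗ (no rhs in [7,7])
  i=6: ✗ (lhs fails at k=7 before rhs at j=8)
  i=7: ✗ (lhs fails at k=7 before rhs at j=9)
  i=8: ✗ (no rhs in [10,10])
  i=9: ✗ (no rhs in [11,11])
  i=10: ✗ (no rhs in [12,12])
Positions where it holds: {0} → 1.

1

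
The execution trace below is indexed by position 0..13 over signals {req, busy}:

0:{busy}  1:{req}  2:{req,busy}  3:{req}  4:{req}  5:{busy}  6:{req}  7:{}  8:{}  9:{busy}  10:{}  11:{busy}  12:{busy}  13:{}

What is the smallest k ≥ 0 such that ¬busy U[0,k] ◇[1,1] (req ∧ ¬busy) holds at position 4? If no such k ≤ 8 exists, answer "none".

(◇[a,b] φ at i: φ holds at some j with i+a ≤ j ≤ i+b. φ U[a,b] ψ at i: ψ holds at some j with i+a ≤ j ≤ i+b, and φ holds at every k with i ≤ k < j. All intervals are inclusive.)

1

Need earliest j ≥ 4 with ◇[1,1] (req ∧ ¬busy), and ¬busy at every k in [4,j-1].
  j=4: rhs fails.
  j=5: rhs holds; lhs holds on [4,4]. k = 1.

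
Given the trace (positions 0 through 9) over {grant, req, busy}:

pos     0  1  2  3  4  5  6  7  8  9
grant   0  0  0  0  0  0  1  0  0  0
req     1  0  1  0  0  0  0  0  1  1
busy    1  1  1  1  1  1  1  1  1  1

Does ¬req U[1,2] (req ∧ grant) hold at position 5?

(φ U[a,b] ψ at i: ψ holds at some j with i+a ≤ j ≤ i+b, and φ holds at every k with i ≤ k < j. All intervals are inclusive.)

Does not hold

Need some j in [6,7] with (req ∧ grant), and ¬req at every k in [5,j-1].
  j=6: (req ∧ grant) false.
  j=7: (req ∧ grant) false.
No j in the window works → until fails.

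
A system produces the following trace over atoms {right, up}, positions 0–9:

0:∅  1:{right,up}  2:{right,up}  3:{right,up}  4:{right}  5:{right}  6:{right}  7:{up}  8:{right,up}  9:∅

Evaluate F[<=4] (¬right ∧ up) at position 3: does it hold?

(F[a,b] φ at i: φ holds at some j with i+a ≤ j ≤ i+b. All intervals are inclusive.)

Yes

Check (¬right ∧ up) at each j in [3,7]:
  j=3: false
  j=4: false
  j=5: false
  j=6: false
  j=7: true
Found at j=7 → formula holds.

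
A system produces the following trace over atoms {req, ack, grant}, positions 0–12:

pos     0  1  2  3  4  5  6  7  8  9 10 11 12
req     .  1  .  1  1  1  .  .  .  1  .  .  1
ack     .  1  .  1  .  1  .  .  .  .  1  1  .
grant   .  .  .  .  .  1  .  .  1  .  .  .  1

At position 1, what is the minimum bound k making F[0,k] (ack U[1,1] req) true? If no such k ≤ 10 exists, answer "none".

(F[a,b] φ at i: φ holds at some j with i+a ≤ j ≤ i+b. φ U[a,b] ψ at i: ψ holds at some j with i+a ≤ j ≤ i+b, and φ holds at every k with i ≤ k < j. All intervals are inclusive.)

Scan j = 1,2,… for (ack U[1,1] req):
  j=1: fails
  j=2: fails
  j=3: holds
First hit at j=3, so smallest k = 3-1 = 2.

2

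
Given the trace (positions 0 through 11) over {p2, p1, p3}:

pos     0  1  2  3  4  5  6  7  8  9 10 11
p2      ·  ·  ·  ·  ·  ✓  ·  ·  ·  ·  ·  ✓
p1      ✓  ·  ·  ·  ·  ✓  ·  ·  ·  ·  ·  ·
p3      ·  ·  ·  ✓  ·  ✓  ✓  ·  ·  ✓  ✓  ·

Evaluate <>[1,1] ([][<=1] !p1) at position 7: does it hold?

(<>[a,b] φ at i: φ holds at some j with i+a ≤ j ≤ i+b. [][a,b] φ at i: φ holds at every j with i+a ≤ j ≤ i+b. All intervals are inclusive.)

Check [][<=1] !p1 at each j in [8,8]:
  j=8: holds on [8,9]
Found at j=8 → formula holds.

Holds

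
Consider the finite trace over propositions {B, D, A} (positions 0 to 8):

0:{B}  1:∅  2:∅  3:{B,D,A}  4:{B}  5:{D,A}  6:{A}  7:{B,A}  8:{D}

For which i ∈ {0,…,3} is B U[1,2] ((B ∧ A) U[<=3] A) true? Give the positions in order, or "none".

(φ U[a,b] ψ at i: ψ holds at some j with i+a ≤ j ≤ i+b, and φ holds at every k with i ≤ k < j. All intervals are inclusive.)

3

Evaluate at each i in [0,3]:
  i=0: ✗ (no rhs in [1,2])
  i=1: ✗ (lhs fails at k=1 before rhs at j=3)
  i=2: ✗ (lhs fails at k=2 before rhs at j=3)
  i=3: ✓ (rhs at j=5; lhs holds on [3,4])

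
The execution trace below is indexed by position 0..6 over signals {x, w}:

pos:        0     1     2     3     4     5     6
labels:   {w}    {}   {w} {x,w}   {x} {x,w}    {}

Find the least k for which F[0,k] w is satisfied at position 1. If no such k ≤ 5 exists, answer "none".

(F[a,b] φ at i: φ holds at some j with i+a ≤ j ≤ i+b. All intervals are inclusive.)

1

Scan j = 1,2,… for w:
  j=1: fails
  j=2: holds
First hit at j=2, so smallest k = 2-1 = 1.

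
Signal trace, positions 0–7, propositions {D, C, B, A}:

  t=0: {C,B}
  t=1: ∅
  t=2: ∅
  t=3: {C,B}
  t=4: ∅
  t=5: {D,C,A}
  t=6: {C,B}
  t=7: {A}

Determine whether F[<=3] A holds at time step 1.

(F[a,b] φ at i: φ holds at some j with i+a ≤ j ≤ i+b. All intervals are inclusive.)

Check A at each j in [1,4]:
  j=1: false
  j=2: false
  j=3: false
  j=4: false
No position in the window satisfies it → formula fails.

False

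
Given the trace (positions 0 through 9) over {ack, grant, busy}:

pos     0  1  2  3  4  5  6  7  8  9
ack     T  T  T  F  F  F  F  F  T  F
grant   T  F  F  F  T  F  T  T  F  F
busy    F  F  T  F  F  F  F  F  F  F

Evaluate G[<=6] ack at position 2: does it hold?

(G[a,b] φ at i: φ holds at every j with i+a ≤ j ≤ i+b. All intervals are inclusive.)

Check ack at every j in [2,8]:
  j=2: true
  j=3: false
  j=4: false
  j=5: false
  j=6: false
  j=7: false
  j=8: true
Fails at j=3 → formula fails.

Does not hold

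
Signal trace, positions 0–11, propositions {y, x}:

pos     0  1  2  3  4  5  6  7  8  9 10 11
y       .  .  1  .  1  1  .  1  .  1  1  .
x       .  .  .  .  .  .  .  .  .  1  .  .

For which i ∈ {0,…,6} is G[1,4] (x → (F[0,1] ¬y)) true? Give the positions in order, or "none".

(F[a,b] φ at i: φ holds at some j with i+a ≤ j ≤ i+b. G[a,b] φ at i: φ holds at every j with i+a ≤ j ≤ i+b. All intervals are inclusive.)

0, 1, 2, 3, 4

Evaluate at each i in [0,6]:
  i=0: ✓ (all of [1,4])
  i=1: ✓ (all of [2,5])
  i=2: ✓ (all of [3,6])
  i=3: ✓ (all of [4,7])
  i=4: ✓ (all of [5,8])
  i=5: ✗ (fails at j=9)
  i=6: ✗ (fails at j=9)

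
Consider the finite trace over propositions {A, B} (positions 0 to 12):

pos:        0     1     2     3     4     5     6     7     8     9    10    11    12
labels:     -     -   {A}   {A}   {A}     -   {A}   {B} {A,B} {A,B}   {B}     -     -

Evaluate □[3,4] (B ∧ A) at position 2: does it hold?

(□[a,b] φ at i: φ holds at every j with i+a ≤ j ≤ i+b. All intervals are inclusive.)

Check (B ∧ A) at every j in [5,6]:
  j=5: false
  j=6: false
Fails at j=5 → formula fails.

No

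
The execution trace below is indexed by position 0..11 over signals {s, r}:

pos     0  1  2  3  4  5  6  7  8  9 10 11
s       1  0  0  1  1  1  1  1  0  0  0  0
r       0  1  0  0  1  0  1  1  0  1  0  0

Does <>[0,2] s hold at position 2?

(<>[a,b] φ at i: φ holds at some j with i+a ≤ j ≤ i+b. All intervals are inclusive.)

Check s at each j in [2,4]:
  j=2: false
  j=3: true
  j=4: true
Found at j=3 → formula holds.

Yes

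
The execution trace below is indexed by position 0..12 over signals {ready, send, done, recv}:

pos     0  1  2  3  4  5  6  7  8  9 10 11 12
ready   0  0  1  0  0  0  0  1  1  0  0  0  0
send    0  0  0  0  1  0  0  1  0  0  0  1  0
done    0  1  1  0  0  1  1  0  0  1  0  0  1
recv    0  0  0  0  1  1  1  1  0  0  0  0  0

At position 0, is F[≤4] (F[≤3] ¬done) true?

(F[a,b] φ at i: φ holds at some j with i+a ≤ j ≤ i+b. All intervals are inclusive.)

Check F[≤3] ¬done at each j in [0,4]:
  j=0: holds (witness at 0)
  j=1: holds (witness at 3)
  j=2: holds (witness at 3)
  j=3: holds (witness at 3)
  j=4: holds (witness at 4)
Found at j=0 → formula holds.

Yes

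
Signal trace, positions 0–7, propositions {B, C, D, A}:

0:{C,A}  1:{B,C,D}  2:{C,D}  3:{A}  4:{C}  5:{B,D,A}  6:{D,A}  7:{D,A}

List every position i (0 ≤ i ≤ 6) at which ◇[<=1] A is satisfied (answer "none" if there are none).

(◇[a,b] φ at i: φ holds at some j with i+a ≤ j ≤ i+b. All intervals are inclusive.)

Evaluate at each i in [0,6]:
  i=0: ✓ (witness j=0)
  i=1: ✗ (none in [1,2])
  i=2: ✓ (witness j=3)
  i=3: ✓ (witness j=3)
  i=4: ✓ (witness j=5)
  i=5: ✓ (witness j=5)
  i=6: ✓ (witness j=6)

0, 2, 3, 4, 5, 6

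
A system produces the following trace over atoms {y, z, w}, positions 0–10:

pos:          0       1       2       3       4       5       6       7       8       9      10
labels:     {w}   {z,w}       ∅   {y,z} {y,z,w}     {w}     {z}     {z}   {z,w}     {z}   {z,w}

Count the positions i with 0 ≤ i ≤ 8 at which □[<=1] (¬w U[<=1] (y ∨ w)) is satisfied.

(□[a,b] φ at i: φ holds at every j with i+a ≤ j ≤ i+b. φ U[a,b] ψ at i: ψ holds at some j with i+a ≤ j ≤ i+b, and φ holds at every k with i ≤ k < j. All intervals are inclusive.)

Evaluate at each i in [0,8]:
  i=0: ✓ (all of [0,1])
  i=1: ✓ (all of [1,2])
  i=2: ✓ (all of [2,3])
  i=3: ✓ (all of [3,4])
  i=4: ✓ (all of [4,5])
  i=5: ✗ (fails at j=6)
  i=6: ✗ (fails at j=6)
  i=7: ✓ (all of [7,8])
  i=8: ✓ (all of [8,9])
Positions where it holds: {0, 1, 2, 3, 4, 7, 8} → 7.

7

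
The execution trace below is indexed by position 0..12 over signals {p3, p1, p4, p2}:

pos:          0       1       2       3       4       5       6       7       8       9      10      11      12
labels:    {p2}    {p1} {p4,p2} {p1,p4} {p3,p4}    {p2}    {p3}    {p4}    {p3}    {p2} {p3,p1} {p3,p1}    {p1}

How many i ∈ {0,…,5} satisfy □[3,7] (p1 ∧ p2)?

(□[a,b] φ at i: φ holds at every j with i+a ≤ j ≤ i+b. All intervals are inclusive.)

0

Evaluate at each i in [0,5]:
  i=0: ✗ (fails at j=3)
  i=1: ✗ (fails at j=4)
  i=2: ✗ (fails at j=5)
  i=3: ✗ (fails at j=6)
  i=4: ✗ (fails at j=7)
  i=5: ✗ (fails at j=8)
Positions where it holds: {} → 0.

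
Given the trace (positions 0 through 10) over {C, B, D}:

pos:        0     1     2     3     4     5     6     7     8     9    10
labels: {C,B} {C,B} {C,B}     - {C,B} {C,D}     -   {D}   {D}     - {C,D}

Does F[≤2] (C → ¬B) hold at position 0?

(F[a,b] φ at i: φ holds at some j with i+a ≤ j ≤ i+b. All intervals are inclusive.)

False

Check (C → ¬B) at each j in [0,2]:
  j=0: false
  j=1: false
  j=2: false
No position in the window satisfies it → formula fails.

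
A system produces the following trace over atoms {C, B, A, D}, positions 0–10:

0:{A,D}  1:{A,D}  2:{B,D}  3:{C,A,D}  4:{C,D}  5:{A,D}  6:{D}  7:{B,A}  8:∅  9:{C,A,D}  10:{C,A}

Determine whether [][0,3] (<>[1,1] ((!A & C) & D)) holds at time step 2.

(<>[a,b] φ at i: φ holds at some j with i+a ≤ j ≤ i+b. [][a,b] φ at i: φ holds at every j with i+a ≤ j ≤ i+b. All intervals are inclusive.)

Check <>[1,1] ((!A & C) & D) at every j in [2,5]:
  j=2: fails (none in [3,3])
  j=3: holds (witness at 4)
  j=4: fails (none in [5,5])
  j=5: fails (none in [6,6])
Fails at j=2 → formula fails.

No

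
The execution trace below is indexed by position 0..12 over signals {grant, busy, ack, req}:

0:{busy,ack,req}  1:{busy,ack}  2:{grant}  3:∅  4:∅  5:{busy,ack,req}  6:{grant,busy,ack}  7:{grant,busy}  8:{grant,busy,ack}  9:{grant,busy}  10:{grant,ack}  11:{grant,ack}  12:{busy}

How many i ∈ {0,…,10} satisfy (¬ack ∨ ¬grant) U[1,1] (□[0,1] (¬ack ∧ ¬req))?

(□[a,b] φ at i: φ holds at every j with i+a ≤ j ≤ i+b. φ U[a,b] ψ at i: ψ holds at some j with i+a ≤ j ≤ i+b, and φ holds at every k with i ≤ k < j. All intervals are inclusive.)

2

Evaluate at each i in [0,10]:
  i=0: ✗ (no rhs in [1,1])
  i=1: ✓ (rhs at j=2; lhs holds on [1,1])
  i=2: ✓ (rhs at j=3; lhs holds on [2,2])
  i=3: ✗ (no rhs in [4,4])
  i=4: ✗ (no rhs in [5,5])
  i=5: ✗ (no rhs in [6,6])
  i=6: ✗ (no rhs in [7,7])
  i=7: ✗ (no rhs in [8,8])
  i=8: ✗ (no rhs in [9,9])
  i=9: ✗ (no rhs in [10,10])
  i=10: ✗ (no rhs in [11,11])
Positions where it holds: {1, 2} → 2.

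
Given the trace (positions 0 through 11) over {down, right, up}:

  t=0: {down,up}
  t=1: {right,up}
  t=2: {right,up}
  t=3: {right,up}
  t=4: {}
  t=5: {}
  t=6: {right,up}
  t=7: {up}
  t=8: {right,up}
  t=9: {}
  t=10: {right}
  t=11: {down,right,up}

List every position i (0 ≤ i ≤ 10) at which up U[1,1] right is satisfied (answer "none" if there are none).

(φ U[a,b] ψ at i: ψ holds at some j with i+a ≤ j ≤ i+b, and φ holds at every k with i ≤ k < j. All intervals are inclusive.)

Evaluate at each i in [0,10]:
  i=0: ✓ (rhs at j=1; lhs holds on [0,0])
  i=1: ✓ (rhs at j=2; lhs holds on [1,1])
  i=2: ✓ (rhs at j=3; lhs holds on [2,2])
  i=3: ✗ (no rhs in [4,4])
  i=4: ✗ (no rhs in [5,5])
  i=5: ✗ (lhs fails at k=5 before rhs at j=6)
  i=6: ✗ (no rhs in [7,7])
  i=7: ✓ (rhs at j=8; lhs holds on [7,7])
  i=8: ✗ (no rhs in [9,9])
  i=9: ✗ (lhs fails at k=9 before rhs at j=10)
  i=10: ✗ (lhs fails at k=10 before rhs at j=11)

0, 1, 2, 7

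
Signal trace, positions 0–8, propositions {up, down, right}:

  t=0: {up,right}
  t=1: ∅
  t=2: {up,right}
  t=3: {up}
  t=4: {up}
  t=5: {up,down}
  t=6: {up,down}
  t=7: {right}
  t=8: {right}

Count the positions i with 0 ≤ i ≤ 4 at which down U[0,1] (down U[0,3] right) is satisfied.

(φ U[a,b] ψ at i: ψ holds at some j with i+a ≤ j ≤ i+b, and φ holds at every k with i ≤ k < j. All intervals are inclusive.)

2

Evaluate at each i in [0,4]:
  i=0: ✓ (rhs at j=0)
  i=1: ✗ (lhs fails at k=1 before rhs at j=2)
  i=2: ✓ (rhs at j=2)
  i=3: ✗ (no rhs in [3,4])
  i=4: ✗ (lhs fails at k=4 before rhs at j=5)
Positions where it holds: {0, 2} → 2.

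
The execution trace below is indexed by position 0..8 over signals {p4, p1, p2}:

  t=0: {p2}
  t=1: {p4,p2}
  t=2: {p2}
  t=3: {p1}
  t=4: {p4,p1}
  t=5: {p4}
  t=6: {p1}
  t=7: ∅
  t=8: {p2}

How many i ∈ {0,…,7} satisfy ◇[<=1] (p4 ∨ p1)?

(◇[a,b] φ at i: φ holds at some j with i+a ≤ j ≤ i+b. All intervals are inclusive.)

Evaluate at each i in [0,7]:
  i=0: ✓ (witness j=1)
  i=1: ✓ (witness j=1)
  i=2: ✓ (witness j=3)
  i=3: ✓ (witness j=3)
  i=4: ✓ (witness j=4)
  i=5: ✓ (witness j=5)
  i=6: ✓ (witness j=6)
  i=7: ✗ (none in [7,8])
Positions where it holds: {0, 1, 2, 3, 4, 5, 6} → 7.

7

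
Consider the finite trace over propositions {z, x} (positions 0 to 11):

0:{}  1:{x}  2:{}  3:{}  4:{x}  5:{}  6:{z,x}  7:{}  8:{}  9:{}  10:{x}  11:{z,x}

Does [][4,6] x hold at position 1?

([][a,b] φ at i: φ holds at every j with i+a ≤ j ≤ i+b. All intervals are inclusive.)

Check x at every j in [5,7]:
  j=5: false
  j=6: true
  j=7: false
Fails at j=5 → formula fails.

No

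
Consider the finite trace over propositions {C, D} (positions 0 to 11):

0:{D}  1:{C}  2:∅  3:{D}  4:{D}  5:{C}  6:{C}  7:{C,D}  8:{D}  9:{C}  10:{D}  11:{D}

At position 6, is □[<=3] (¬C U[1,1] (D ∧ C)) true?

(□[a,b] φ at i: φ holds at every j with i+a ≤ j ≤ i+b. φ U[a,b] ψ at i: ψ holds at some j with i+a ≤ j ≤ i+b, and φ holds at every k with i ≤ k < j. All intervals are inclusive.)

Check (¬C U[1,1] (D ∧ C)) at every j in [6,9]:
  j=6: fails
  j=7: fails
  j=8: fails
  j=9: fails
Fails at j=6 → formula fails.

No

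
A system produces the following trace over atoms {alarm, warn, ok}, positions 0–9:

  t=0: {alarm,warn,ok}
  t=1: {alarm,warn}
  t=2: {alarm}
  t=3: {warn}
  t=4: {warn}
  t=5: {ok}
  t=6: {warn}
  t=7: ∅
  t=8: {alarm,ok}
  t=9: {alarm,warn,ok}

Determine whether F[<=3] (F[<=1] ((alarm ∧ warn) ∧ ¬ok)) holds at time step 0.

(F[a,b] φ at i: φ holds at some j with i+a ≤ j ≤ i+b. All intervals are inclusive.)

True

Check F[<=1] ((alarm ∧ warn) ∧ ¬ok) at each j in [0,3]:
  j=0: holds (witness at 1)
  j=1: holds (witness at 1)
  j=2: fails (none in [2,3])
  j=3: fails (none in [3,4])
Found at j=0 → formula holds.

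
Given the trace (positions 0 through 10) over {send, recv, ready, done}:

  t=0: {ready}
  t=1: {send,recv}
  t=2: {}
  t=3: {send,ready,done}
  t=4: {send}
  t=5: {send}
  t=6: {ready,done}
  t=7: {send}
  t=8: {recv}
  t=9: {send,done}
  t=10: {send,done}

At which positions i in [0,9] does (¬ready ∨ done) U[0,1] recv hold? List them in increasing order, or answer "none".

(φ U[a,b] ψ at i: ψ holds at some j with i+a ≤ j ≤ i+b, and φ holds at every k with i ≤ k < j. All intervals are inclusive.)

Evaluate at each i in [0,9]:
  i=0: ✗ (lhs fails at k=0 before rhs at j=1)
  i=1: ✓ (rhs at j=1)
  i=2: ✗ (no rhs in [2,3])
  i=3: ✗ (no rhs in [3,4])
  i=4: ✗ (no rhs in [4,5])
  i=5: ✗ (no rhs in [5,6])
  i=6: ✗ (no rhs in [6,7])
  i=7: ✓ (rhs at j=8; lhs holds on [7,7])
  i=8: ✓ (rhs at j=8)
  i=9: ✗ (no rhs in [9,10])

1, 7, 8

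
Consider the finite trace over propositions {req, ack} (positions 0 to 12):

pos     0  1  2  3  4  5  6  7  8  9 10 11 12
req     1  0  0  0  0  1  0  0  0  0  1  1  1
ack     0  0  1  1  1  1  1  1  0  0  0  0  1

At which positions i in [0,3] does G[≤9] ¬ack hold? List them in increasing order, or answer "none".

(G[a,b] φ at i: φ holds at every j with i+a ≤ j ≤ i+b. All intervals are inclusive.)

none

Evaluate at each i in [0,3]:
  i=0: ✗ (fails at j=2)
  i=1: ✗ (fails at j=2)
  i=2: ✗ (fails at j=2)
  i=3: ✗ (fails at j=3)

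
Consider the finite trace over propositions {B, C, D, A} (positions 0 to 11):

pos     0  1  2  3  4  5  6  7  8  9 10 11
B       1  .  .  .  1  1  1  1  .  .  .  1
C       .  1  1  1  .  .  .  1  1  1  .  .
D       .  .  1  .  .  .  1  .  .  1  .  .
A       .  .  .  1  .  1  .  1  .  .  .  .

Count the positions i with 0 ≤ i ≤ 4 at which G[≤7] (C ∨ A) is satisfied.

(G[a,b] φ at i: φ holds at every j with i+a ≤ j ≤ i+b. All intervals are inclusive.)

0

Evaluate at each i in [0,4]:
  i=0: ✗ (fails at j=0)
  i=1: ✗ (fails at j=4)
  i=2: ✗ (fails at j=4)
  i=3: ✗ (fails at j=4)
  i=4: ✗ (fails at j=4)
Positions where it holds: {} → 0.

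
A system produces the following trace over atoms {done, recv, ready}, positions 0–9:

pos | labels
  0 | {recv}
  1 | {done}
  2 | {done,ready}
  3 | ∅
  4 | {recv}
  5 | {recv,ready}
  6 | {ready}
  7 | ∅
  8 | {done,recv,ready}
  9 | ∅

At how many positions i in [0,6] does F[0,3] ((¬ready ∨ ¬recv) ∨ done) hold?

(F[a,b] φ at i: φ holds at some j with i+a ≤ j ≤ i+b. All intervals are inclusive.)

Evaluate at each i in [0,6]:
  i=0: ✓ (witness j=0)
  i=1: ✓ (witness j=1)
  i=2: ✓ (witness j=2)
  i=3: ✓ (witness j=3)
  i=4: ✓ (witness j=4)
  i=5: ✓ (witness j=6)
  i=6: ✓ (witness j=6)
Positions where it holds: {0, 1, 2, 3, 4, 5, 6} → 7.

7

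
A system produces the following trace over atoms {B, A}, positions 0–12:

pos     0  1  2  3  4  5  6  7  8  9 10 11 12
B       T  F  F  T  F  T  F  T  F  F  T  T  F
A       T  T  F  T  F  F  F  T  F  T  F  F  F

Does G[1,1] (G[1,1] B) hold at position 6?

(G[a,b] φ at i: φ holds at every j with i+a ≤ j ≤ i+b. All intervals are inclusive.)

Check G[1,1] B at every j in [7,7]:
  j=7: fails at 8
Fails at j=7 → formula fails.

Does not hold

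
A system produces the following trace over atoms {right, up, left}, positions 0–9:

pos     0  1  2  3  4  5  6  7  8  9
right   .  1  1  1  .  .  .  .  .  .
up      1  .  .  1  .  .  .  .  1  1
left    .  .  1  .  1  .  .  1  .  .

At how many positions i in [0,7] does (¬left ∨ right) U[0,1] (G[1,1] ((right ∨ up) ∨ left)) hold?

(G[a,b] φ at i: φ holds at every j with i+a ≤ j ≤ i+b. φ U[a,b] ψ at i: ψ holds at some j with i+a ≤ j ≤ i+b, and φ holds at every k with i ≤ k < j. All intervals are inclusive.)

Evaluate at each i in [0,7]:
  i=0: ✓ (rhs at j=0)
  i=1: ✓ (rhs at j=1)
  i=2: ✓ (rhs at j=2)
  i=3: ✓ (rhs at j=3)
  i=4: ✗ (no rhs in [4,5])
  i=5: ✓ (rhs at j=6; lhs holds on [5,5])
  i=6: ✓ (rhs at j=6)
  i=7: ✓ (rhs at j=7)
Positions where it holds: {0, 1, 2, 3, 5, 6, 7} → 7.

7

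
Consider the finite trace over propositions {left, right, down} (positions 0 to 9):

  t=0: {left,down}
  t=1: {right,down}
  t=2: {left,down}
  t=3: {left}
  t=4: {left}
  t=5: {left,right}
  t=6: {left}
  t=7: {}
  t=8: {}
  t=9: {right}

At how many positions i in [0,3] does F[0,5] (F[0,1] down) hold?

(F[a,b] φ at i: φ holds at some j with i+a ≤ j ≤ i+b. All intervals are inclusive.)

3

Evaluate at each i in [0,3]:
  i=0: ✓ (witness j=0)
  i=1: ✓ (witness j=1)
  i=2: ✓ (witness j=2)
  i=3: ✗ (none in [3,8])
Positions where it holds: {0, 1, 2} → 3.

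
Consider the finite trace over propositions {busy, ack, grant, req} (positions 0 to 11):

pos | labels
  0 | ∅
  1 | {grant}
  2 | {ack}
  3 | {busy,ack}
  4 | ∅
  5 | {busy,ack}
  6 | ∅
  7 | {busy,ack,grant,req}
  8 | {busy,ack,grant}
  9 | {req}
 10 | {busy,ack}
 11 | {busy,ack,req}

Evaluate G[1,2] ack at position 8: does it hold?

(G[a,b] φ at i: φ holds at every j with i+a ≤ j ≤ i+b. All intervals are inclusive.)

False

Check ack at every j in [9,10]:
  j=9: false
  j=10: true
Fails at j=9 → formula fails.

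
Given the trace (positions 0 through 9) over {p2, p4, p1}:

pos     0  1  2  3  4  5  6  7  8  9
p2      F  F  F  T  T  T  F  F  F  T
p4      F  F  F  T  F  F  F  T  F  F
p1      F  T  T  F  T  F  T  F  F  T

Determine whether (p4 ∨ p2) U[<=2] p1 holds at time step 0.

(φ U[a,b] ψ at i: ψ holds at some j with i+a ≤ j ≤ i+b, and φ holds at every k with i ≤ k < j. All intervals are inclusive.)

Does not hold

Need some j in [0,2] with p1, and (p4 ∨ p2) at every k in [0,j-1].
  j=0: p1 false.
  j=1: p1 holds, but (p4 ∨ p2) fails at k=0 → not this j.
  j=2: p1 holds, but (p4 ∨ p2) fails at k=0 → not this j.
No j in the window works → until fails.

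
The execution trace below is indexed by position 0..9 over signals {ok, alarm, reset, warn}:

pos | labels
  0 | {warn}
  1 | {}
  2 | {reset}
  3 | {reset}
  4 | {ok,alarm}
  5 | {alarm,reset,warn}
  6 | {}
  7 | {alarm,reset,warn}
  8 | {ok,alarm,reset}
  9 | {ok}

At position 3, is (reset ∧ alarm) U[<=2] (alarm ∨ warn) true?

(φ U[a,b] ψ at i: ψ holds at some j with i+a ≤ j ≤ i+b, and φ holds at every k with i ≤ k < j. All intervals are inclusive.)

Does not hold

Need some j in [3,5] with (alarm ∨ warn), and (reset ∧ alarm) at every k in [3,j-1].
  j=3: (alarm ∨ warn) false.
  j=4: (alarm ∨ warn) holds, but (reset ∧ alarm) fails at k=3 → not this j.
  j=5: (alarm ∨ warn) holds, but (reset ∧ alarm) fails at k=3 → not this j.
No j in the window works → until fails.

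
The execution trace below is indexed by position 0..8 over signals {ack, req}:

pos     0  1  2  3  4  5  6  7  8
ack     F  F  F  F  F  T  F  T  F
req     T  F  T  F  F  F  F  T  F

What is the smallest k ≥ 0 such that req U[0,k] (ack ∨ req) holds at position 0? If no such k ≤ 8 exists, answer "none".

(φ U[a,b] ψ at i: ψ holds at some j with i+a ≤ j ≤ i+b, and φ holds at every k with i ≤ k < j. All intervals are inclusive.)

0

Need earliest j ≥ 0 with (ack ∨ req), and req at every k in [0,j-1].
  j=0: rhs holds (empty prefix). k = 0.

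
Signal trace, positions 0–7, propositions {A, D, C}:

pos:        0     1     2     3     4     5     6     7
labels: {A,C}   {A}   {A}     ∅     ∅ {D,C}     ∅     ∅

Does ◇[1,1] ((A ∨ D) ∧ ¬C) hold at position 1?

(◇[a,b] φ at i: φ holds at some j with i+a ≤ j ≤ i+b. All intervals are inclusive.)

Check ((A ∨ D) ∧ ¬C) at each j in [2,2]:
  j=2: true
Found at j=2 → formula holds.

Holds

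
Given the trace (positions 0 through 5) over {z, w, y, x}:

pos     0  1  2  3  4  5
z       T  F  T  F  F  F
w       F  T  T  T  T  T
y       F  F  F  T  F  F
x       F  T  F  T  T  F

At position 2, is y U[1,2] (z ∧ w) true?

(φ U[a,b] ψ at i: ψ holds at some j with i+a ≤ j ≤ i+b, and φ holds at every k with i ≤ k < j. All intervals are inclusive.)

False

Need some j in [3,4] with (z ∧ w), and y at every k in [2,j-1].
  j=3: (z ∧ w) false.
  j=4: (z ∧ w) false.
No j in the window works → until fails.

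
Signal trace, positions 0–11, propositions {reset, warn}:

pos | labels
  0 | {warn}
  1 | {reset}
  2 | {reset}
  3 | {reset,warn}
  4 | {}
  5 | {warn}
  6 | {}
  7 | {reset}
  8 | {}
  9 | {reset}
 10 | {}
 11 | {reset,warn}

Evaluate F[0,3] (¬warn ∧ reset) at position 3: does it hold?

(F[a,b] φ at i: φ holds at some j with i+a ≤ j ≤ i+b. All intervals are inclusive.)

False

Check (¬warn ∧ reset) at each j in [3,6]:
  j=3: false
  j=4: false
  j=5: false
  j=6: false
No position in the window satisfies it → formula fails.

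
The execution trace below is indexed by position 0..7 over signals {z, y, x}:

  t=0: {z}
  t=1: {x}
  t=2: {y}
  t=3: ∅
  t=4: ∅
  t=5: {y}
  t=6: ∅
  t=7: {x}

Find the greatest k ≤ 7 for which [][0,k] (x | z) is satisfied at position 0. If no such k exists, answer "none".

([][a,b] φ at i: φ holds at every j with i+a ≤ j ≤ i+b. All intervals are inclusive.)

(x | z) must hold from j=0 onward; find where it first fails.
  j=0: holds
  j=1: holds
  j=2: fails
Holds on [0,1], so largest k = 1.

1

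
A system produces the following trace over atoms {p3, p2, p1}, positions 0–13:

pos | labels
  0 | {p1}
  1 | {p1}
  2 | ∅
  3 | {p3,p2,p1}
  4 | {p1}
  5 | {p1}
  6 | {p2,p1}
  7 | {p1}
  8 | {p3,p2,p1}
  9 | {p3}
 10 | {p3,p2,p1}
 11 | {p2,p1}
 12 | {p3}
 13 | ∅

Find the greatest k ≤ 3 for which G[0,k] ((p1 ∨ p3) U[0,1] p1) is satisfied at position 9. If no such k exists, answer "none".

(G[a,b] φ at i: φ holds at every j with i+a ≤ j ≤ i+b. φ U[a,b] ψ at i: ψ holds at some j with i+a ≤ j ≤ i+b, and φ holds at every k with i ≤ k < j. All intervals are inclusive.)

2

((p1 ∨ p3) U[0,1] p1) must hold from j=9 onward; find where it first fails.
  j=9: holds
  j=10: holds
  j=11: holds
  j=12: fails
Holds on [9,11], so largest k = 2.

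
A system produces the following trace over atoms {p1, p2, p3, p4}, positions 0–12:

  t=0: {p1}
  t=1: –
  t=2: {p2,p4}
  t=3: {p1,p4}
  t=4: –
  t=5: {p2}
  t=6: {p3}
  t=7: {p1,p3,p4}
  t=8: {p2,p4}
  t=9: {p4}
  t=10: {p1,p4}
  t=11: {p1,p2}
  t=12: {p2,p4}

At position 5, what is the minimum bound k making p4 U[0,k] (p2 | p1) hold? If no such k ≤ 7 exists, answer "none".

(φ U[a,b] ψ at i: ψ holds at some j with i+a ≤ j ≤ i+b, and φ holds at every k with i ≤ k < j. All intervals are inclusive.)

Need earliest j ≥ 5 with (p2 | p1), and p4 at every k in [5,j-1].
  j=5: rhs holds (empty prefix). k = 0.

0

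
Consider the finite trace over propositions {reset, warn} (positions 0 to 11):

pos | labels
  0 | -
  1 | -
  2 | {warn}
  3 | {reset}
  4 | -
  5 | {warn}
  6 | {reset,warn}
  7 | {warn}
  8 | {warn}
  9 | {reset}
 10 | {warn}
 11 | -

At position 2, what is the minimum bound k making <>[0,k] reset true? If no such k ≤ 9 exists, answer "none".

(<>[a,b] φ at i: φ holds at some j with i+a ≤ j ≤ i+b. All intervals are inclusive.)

1

Scan j = 2,3,… for reset:
  j=2: fails
  j=3: holds
First hit at j=3, so smallest k = 3-2 = 1.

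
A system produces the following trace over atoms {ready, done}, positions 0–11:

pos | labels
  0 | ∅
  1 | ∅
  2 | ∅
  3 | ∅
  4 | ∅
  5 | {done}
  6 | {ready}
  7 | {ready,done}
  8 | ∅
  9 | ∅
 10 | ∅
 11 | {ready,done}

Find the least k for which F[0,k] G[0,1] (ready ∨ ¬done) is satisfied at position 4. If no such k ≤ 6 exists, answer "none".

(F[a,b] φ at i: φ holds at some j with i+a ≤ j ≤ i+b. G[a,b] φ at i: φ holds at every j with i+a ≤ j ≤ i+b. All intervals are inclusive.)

2

Scan j = 4,5,… for G[0,1] (ready ∨ ¬done):
  j=4: fails
  j=5: fails
  j=6: holds
First hit at j=6, so smallest k = 6-4 = 2.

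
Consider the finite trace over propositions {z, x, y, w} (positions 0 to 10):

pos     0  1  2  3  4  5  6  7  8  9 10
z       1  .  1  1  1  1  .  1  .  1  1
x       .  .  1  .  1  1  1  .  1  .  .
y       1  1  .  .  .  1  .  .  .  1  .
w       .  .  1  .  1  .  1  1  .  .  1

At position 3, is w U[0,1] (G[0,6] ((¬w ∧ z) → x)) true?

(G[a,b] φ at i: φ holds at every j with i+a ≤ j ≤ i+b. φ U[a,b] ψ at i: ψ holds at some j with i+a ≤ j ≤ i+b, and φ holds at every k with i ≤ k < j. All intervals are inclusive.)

Need some j in [3,4] with G[0,6] ((¬w ∧ z) → x), and w at every k in [3,j-1].
  j=3: G[0,6] ((¬w ∧ z) → x) — fails at 3.
  j=4: G[0,6] ((¬w ∧ z) → x) — fails at 9.
No j in the window works → until fails.

No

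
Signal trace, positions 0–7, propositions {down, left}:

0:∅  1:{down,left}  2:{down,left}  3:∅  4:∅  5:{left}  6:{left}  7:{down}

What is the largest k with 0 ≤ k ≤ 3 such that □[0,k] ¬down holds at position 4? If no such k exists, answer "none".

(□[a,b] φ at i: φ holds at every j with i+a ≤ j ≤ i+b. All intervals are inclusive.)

2

¬down must hold from j=4 onward; find where it first fails.
  j=4: holds
  j=5: holds
  j=6: holds
  j=7: fails
Holds on [4,6], so largest k = 2.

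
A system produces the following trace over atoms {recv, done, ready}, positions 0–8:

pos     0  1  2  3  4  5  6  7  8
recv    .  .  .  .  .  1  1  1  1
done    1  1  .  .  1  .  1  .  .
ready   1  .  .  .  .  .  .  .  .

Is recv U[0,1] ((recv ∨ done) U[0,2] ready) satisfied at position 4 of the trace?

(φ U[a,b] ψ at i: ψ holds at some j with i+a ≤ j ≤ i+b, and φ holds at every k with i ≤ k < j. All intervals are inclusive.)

Need some j in [4,5] with ((recv ∨ done) U[0,2] ready), and recv at every k in [4,j-1].
  j=4: ((recv ∨ done) U[0,2] ready) — fails.
  j=5: ((recv ∨ done) U[0,2] ready) — fails.
No j in the window works → until fails.

Does not hold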